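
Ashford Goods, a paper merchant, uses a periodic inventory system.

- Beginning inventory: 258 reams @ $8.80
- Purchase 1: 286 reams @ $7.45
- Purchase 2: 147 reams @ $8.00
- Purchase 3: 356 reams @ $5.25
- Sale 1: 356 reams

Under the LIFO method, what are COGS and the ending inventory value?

Sale 1 (356) [LIFO — newest first]: 356 @ $5.25 = $1,869.00
Ending inventory: 258 @ $8.80 + 286 @ $7.45 + 147 @ $8.00 = $5,577.10

COGS = $1,869.00; ending inventory = $5,577.10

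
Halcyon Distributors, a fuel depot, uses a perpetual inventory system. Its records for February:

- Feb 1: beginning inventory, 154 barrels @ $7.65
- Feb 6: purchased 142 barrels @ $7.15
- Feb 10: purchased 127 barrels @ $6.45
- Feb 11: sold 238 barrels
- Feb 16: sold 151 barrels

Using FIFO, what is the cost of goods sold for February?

COGS = $2,793.25

Feb 11, 238 sold [FIFO — oldest first]: 154 @ $7.65 + 84 @ $7.15 = $1,778.70
Feb 16, 151 sold [FIFO — oldest first]: 58 @ $7.15 + 93 @ $6.45 = $1,014.55
Total COGS = $1,778.70 + $1,014.55 = $2,793.25
Ending inventory: 34 @ $6.45 = $219.30
Check: goods available $3,012.55 = COGS $2,793.25 + ending $219.30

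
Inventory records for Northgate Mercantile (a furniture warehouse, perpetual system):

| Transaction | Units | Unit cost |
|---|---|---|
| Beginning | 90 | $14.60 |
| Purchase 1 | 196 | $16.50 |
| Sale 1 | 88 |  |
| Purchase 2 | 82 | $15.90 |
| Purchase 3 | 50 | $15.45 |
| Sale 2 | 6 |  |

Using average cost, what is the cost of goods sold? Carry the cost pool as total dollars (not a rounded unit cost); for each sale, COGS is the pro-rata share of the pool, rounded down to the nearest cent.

After Beginning: 90 on hand, pool $1,314.00 (≈ $14.6000 each)
After Purchase 1: 286 on hand, pool $4,548.00 (≈ $15.9021 each)
Sale 1, sell 88: 88/286 × $4,548.00 → $1,399.38
After Purchase 2: 280 on hand, pool $4,452.42 (≈ $15.9015 each)
After Purchase 3: 330 on hand, pool $5,224.92 (≈ $15.8331 each)
Sale 2, sell 6: 6/330 × $5,224.92 → $94.99
Total COGS = $1,399.38 + $94.99 = $1,494.37
Ending inventory (cost pool remaining) = $5,129.93

COGS = $1,494.37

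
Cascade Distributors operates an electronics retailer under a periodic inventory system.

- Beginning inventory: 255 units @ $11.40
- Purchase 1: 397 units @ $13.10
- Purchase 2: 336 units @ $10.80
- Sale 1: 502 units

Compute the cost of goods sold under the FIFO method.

Sale 1 (502) [FIFO — oldest first]: 255 @ $11.40 + 247 @ $13.10 = $6,142.70
Ending inventory: 150 @ $13.10 + 336 @ $10.80 = $5,593.80
Check: goods available $11,736.50 = COGS $6,142.70 + ending $5,593.80

COGS = $6,142.70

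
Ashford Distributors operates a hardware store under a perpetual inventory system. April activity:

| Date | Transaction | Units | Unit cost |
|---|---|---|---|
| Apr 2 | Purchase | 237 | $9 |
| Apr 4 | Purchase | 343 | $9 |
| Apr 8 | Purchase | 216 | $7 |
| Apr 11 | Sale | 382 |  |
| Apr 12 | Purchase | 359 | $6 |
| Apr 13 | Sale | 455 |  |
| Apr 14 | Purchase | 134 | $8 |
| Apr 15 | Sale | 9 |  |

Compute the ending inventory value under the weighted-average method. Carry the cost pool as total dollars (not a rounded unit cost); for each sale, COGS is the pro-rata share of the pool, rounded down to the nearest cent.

After Apr 2: 237 on hand, pool $2,133.00 (≈ $9.0000 each)
After Apr 4: 580 on hand, pool $5,220.00 (≈ $9.0000 each)
After Apr 8: 796 on hand, pool $6,732.00 (≈ $8.4573 each)
Apr 11, sell 382: 382/796 × $6,732.00 → $3,230.68
After Apr 12: 773 on hand, pool $5,655.32 (≈ $7.3161 each)
Apr 13, sell 455: 455/773 × $5,655.32 → $3,328.81
After Apr 14: 452 on hand, pool $3,398.51 (≈ $7.5188 each)
Apr 15, sell 9: 9/452 × $3,398.51 → $67.66
Total COGS = $3,230.68 + $3,328.81 + $67.66 = $6,627.15
Ending inventory (cost pool remaining) = $3,330.85

Ending inventory = $3,330.85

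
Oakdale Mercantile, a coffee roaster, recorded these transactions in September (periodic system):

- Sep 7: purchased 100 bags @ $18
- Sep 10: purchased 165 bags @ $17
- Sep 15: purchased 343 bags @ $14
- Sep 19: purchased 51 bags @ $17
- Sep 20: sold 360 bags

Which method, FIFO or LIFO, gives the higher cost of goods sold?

FIFO

FIFO COGS: 100 @ $18 + 165 @ $17 + 95 @ $14 = $5,935
LIFO COGS: 51 @ $17 + 309 @ $14 = $5,193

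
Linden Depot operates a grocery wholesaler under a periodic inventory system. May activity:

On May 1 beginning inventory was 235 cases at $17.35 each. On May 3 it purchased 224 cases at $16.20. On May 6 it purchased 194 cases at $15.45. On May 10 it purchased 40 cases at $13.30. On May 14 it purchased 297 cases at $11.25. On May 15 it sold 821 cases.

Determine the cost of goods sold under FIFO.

May 15, 821 sold [FIFO — oldest first]: 235 @ $17.35 + 224 @ $16.20 + 194 @ $15.45 + 40 @ $13.30 + 128 @ $11.25 = $12,675.35
Ending inventory: 169 @ $11.25 = $1,901.25
Check: goods available $14,576.60 = COGS $12,675.35 + ending $1,901.25

COGS = $12,675.35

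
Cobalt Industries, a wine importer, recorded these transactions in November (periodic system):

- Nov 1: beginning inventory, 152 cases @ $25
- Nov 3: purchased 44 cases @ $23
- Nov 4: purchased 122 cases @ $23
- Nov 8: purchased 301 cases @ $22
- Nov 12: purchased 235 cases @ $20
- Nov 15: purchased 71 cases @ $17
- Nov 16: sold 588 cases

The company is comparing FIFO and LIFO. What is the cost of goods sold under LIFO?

FIFO COGS: 152 @ $25 + 44 @ $23 + 122 @ $23 + 270 @ $22 = $13,558
LIFO COGS: 71 @ $17 + 235 @ $20 + 282 @ $22 = $12,111

COGS = $12,111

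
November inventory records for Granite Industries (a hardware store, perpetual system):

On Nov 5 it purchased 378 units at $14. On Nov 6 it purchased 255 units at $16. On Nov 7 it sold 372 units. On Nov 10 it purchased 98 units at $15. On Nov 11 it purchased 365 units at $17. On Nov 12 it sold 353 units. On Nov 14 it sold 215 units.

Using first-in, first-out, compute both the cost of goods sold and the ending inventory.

COGS = $14,395; ending inventory = $2,652

Nov 7, 372 sold [FIFO — oldest first]: 372 @ $14 = $5,208
Nov 12, 353 sold [FIFO — oldest first]: 6 @ $14 + 255 @ $16 + 92 @ $15 = $5,544
Nov 14, 215 sold [FIFO — oldest first]: 6 @ $15 + 209 @ $17 = $3,643
Total COGS = $5,208 + $5,544 + $3,643 = $14,395
Ending inventory: 156 @ $17 = $2,652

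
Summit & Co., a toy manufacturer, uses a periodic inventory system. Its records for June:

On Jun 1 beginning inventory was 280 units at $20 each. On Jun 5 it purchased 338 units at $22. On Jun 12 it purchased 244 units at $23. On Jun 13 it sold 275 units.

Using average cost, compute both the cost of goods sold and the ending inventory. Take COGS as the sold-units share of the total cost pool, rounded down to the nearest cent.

Jun 13, sell 275: 275/862 × $18,648.00 → $5,949.18
Ending inventory (cost pool remaining) = $12,698.82

COGS = $5,949.18; ending inventory = $12,698.82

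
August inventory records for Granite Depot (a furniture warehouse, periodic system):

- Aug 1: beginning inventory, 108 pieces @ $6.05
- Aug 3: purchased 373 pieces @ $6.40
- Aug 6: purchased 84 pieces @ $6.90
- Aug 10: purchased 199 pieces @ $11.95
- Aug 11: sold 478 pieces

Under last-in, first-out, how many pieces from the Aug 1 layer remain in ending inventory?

Aug 11, 478 sold [LIFO — newest first]: 199 @ $11.95 + 84 @ $6.90 + 195 @ $6.40 = $4,205.65
Ending inventory: 108 @ $6.05 + 178 @ $6.40 = $1,792.60

108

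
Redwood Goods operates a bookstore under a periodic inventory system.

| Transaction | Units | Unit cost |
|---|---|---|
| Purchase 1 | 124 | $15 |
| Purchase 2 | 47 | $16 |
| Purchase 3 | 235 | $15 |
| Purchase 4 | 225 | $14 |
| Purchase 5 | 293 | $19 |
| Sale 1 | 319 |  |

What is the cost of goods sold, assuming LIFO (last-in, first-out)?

COGS = $5,931

Sale 1 (319) [LIFO — newest first]: 293 @ $19 + 26 @ $14 = $5,931
Ending inventory: 124 @ $15 + 47 @ $16 + 235 @ $15 + 199 @ $14 = $8,923
Check: goods available $14,854 = COGS $5,931 + ending $8,923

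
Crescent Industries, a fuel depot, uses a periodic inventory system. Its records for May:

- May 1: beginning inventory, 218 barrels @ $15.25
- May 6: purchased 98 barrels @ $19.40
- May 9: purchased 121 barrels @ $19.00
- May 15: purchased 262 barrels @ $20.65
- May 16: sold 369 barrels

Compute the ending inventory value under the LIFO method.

May 16, 369 sold [LIFO — newest first]: 262 @ $20.65 + 107 @ $19.00 = $7,443.30
Ending inventory: 218 @ $15.25 + 98 @ $19.40 + 14 @ $19.00 = $5,491.70

Ending inventory = $5,491.70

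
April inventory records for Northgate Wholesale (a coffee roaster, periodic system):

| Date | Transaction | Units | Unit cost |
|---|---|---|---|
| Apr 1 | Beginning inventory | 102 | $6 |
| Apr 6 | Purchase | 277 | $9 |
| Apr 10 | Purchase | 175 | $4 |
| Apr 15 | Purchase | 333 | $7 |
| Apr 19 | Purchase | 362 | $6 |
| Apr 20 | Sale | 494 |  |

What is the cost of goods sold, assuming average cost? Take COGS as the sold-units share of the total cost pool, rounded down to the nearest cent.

Apr 20, sell 494: 494/1249 × $8,308.00 → $3,285.95
Ending inventory (cost pool remaining) = $5,022.05

COGS = $3,285.95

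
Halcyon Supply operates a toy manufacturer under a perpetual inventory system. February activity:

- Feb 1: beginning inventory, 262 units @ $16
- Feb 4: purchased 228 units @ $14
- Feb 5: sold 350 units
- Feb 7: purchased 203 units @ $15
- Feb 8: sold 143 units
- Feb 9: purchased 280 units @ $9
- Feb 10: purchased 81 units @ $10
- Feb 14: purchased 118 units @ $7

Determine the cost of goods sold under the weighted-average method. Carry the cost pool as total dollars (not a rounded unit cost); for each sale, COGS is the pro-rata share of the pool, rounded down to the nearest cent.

After Feb 1: 262 on hand, pool $4,192.00 (≈ $16.0000 each)
After Feb 4: 490 on hand, pool $7,384.00 (≈ $15.0694 each)
Feb 5, sell 350: 350/490 × $7,384.00 → $5,274.28
After Feb 7: 343 on hand, pool $5,154.72 (≈ $15.0283 each)
Feb 8, sell 143: 143/343 × $5,154.72 → $2,149.05
After Feb 9: 480 on hand, pool $5,525.67 (≈ $11.5118 each)
After Feb 10: 561 on hand, pool $6,335.67 (≈ $11.2935 each)
After Feb 14: 679 on hand, pool $7,161.67 (≈ $10.5474 each)
Total COGS = $5,274.28 + $2,149.05 = $7,423.33
Ending inventory (cost pool remaining) = $7,161.67

COGS = $7,423.33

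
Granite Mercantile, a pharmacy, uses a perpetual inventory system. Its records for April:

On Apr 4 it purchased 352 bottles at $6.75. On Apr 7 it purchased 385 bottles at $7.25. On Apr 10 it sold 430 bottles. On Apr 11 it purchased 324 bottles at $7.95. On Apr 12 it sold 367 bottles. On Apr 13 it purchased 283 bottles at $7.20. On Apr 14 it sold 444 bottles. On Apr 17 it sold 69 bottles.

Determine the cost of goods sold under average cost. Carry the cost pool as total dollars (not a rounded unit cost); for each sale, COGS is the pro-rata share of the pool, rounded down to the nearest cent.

After Apr 4: 352 on hand, pool $2,376.00 (≈ $6.7500 each)
After Apr 7: 737 on hand, pool $5,167.25 (≈ $7.0112 each)
Apr 10, sell 430: 430/737 × $5,167.25 → $3,014.81
After Apr 11: 631 on hand, pool $4,728.24 (≈ $7.4932 each)
Apr 12, sell 367: 367/631 × $4,728.24 → $2,750.02
After Apr 13: 547 on hand, pool $4,015.82 (≈ $7.3415 each)
Apr 14, sell 444: 444/547 × $4,015.82 → $3,259.64
Apr 17, sell 69: 69/103 × $756.18 → $506.56
Total COGS = $3,014.81 + $2,750.02 + $3,259.64 + $506.56 = $9,531.03
Ending inventory (cost pool remaining) = $249.62
Check: goods available $9,780.65 = COGS $9,531.03 + ending $249.62

COGS = $9,531.03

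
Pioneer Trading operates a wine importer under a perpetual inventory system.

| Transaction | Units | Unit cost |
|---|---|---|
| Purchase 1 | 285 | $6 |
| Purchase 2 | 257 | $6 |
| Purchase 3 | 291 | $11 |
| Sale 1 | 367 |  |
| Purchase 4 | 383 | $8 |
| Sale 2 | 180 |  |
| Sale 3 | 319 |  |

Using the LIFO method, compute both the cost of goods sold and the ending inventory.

COGS = $7,417; ending inventory = $2,100

Sale 1 (367) [LIFO — newest first]: 291 @ $11 + 76 @ $6 = $3,657
Sale 2 (180) [LIFO — newest first]: 180 @ $8 = $1,440
Sale 3 (319) [LIFO — newest first]: 203 @ $8 + 116 @ $6 = $2,320
Total COGS = $3,657 + $1,440 + $2,320 = $7,417
Ending inventory: 285 @ $6 + 65 @ $6 = $2,100
Check: goods available $9,517 = COGS $7,417 + ending $2,100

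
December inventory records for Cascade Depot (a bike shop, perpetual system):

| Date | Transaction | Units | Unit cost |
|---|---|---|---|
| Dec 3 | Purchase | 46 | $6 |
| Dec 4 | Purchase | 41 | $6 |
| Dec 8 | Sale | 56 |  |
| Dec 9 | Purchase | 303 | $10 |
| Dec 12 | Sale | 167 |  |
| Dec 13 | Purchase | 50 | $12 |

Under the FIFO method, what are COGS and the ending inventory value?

COGS = $1,882; ending inventory = $2,270

Dec 8, 56 sold [FIFO — oldest first]: 46 @ $6 + 10 @ $6 = $336
Dec 12, 167 sold [FIFO — oldest first]: 31 @ $6 + 136 @ $10 = $1,546
Total COGS = $336 + $1,546 = $1,882
Ending inventory: 167 @ $10 + 50 @ $12 = $2,270
Check: goods available $4,152 = COGS $1,882 + ending $2,270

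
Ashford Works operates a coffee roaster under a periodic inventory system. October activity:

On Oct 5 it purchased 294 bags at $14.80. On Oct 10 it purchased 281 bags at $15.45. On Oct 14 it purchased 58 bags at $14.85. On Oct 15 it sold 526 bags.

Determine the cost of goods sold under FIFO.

COGS = $7,935.60

Oct 15, 526 sold [FIFO — oldest first]: 294 @ $14.80 + 232 @ $15.45 = $7,935.60
Ending inventory: 49 @ $15.45 + 58 @ $14.85 = $1,618.35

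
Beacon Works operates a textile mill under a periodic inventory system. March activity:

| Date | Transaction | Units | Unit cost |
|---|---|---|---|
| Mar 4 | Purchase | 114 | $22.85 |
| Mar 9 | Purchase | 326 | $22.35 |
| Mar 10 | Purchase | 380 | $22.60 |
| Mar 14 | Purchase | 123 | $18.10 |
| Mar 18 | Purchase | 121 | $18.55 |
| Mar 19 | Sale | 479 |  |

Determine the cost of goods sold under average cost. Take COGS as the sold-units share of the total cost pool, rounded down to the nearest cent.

COGS = $10,331.74

Mar 19, sell 479: 479/1064 × $22,949.85 → $10,331.74
Ending inventory (cost pool remaining) = $12,618.11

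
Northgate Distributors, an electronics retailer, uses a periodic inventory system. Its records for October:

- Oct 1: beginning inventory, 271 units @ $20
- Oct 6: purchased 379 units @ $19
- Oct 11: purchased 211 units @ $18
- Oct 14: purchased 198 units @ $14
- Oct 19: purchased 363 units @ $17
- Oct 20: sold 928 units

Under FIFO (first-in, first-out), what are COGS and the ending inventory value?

COGS = $17,357; ending inventory = $8,005

Oct 20, 928 sold [FIFO — oldest first]: 271 @ $20 + 379 @ $19 + 211 @ $18 + 67 @ $14 = $17,357
Ending inventory: 131 @ $14 + 363 @ $17 = $8,005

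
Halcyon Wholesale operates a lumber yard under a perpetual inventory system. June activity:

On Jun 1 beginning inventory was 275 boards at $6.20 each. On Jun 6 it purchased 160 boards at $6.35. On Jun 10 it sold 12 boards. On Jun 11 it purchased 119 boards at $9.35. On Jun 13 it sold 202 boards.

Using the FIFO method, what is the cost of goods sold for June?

Jun 10, 12 sold [FIFO — oldest first]: 12 @ $6.20 = $74.40
Jun 13, 202 sold [FIFO — oldest first]: 202 @ $6.20 = $1,252.40
Total COGS = $74.40 + $1,252.40 = $1,326.80
Ending inventory: 61 @ $6.20 + 160 @ $6.35 + 119 @ $9.35 = $2,506.85
Check: goods available $3,833.65 = COGS $1,326.80 + ending $2,506.85

COGS = $1,326.80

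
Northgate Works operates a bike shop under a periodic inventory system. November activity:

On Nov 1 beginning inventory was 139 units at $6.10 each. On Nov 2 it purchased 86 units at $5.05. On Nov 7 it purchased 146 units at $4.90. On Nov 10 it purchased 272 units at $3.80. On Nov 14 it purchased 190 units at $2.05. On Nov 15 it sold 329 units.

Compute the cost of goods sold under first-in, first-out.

COGS = $1,791.80

Nov 15, 329 sold [FIFO — oldest first]: 139 @ $6.10 + 86 @ $5.05 + 104 @ $4.90 = $1,791.80
Ending inventory: 42 @ $4.90 + 272 @ $3.80 + 190 @ $2.05 = $1,628.90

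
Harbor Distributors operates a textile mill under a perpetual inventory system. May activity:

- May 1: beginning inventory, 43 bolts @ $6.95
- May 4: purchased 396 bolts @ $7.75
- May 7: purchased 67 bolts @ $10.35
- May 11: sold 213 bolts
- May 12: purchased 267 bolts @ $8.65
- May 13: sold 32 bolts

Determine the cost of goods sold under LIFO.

COGS = $2,101.75

May 11, 213 sold [LIFO — newest first]: 67 @ $10.35 + 146 @ $7.75 = $1,824.95
May 13, 32 sold [LIFO — newest first]: 32 @ $8.65 = $276.80
Total COGS = $1,824.95 + $276.80 = $2,101.75
Ending inventory: 43 @ $6.95 + 250 @ $7.75 + 235 @ $8.65 = $4,269.10
Check: goods available $6,370.85 = COGS $2,101.75 + ending $4,269.10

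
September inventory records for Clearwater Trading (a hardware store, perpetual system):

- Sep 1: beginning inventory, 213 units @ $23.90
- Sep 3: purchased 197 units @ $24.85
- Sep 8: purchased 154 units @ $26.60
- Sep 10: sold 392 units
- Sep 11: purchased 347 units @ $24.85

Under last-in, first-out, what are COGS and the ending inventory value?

Sep 10, 392 sold [LIFO — newest first]: 154 @ $26.60 + 197 @ $24.85 + 41 @ $23.90 = $9,971.75
Ending inventory: 172 @ $23.90 + 347 @ $24.85 = $12,733.75

COGS = $9,971.75; ending inventory = $12,733.75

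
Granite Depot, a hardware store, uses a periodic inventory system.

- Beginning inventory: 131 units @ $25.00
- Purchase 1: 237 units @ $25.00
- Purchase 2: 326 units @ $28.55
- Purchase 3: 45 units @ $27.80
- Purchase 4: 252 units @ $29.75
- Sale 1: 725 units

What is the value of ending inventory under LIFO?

Sale 1 (725) [LIFO — newest first]: 252 @ $29.75 + 45 @ $27.80 + 326 @ $28.55 + 102 @ $25.00 = $20,605.30
Ending inventory: 131 @ $25.00 + 135 @ $25.00 = $6,650.00
Check: goods available $27,255.30 = COGS $20,605.30 + ending $6,650.00

Ending inventory = $6,650.00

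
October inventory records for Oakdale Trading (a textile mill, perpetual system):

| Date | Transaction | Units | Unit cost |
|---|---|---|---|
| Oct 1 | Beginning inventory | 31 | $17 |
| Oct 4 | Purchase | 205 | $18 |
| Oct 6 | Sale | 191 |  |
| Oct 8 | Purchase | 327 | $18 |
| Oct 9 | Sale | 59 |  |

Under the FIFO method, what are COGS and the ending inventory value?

COGS = $4,469; ending inventory = $5,634

Oct 6, 191 sold [FIFO — oldest first]: 31 @ $17 + 160 @ $18 = $3,407
Oct 9, 59 sold [FIFO — oldest first]: 45 @ $18 + 14 @ $18 = $1,062
Total COGS = $3,407 + $1,062 = $4,469
Ending inventory: 313 @ $18 = $5,634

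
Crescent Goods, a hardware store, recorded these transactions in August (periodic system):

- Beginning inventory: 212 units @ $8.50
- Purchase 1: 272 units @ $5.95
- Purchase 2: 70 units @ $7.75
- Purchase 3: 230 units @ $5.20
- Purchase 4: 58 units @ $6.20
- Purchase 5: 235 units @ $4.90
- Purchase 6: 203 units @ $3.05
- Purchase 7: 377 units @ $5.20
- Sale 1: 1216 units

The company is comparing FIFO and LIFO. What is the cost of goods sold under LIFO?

COGS = $6,085.00

FIFO COGS: 212 @ $8.50 + 272 @ $5.95 + 70 @ $7.75 + 230 @ $5.20 + 58 @ $6.20 + 235 @ $4.90 + 139 @ $3.05 = $7,093.95
LIFO COGS: 377 @ $5.20 + 203 @ $3.05 + 235 @ $4.90 + 58 @ $6.20 + 230 @ $5.20 + 70 @ $7.75 + 43 @ $5.95 = $6,085.00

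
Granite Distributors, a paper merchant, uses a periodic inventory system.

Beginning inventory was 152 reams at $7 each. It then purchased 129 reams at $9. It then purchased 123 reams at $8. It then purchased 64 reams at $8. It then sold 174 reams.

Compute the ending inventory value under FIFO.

Sale 1 (174) [FIFO — oldest first]: 152 @ $7 + 22 @ $9 = $1,262
Ending inventory: 107 @ $9 + 123 @ $8 + 64 @ $8 = $2,459

Ending inventory = $2,459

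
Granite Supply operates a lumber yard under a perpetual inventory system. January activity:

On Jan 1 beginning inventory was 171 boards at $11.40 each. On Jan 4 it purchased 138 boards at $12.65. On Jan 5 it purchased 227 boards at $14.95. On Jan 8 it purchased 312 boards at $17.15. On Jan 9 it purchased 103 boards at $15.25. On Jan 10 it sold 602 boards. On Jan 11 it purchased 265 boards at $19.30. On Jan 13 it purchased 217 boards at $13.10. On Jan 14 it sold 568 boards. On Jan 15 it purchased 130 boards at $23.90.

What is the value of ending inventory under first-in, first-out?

Jan 10, 602 sold [FIFO — oldest first]: 171 @ $11.40 + 138 @ $12.65 + 227 @ $14.95 + 66 @ $17.15 = $8,220.65
Jan 14, 568 sold [FIFO — oldest first]: 246 @ $17.15 + 103 @ $15.25 + 219 @ $19.30 = $10,016.35
Total COGS = $8,220.65 + $10,016.35 = $18,237.00
Ending inventory: 46 @ $19.30 + 217 @ $13.10 + 130 @ $23.90 = $6,837.50

Ending inventory = $6,837.50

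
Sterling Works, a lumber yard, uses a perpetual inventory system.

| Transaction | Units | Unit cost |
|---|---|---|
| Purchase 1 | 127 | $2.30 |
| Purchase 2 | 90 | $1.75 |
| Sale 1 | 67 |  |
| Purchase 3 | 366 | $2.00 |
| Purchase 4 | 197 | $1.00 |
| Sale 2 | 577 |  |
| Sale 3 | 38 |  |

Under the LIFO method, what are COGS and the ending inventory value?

Sale 1 (67) [LIFO — newest first]: 67 @ $1.75 = $117.25
Sale 2 (577) [LIFO — newest first]: 197 @ $1.00 + 366 @ $2.00 + 14 @ $1.75 = $953.50
Sale 3 (38) [LIFO — newest first]: 9 @ $1.75 + 29 @ $2.30 = $82.45
Total COGS = $117.25 + $953.50 + $82.45 = $1,153.20
Ending inventory: 98 @ $2.30 = $225.40

COGS = $1,153.20; ending inventory = $225.40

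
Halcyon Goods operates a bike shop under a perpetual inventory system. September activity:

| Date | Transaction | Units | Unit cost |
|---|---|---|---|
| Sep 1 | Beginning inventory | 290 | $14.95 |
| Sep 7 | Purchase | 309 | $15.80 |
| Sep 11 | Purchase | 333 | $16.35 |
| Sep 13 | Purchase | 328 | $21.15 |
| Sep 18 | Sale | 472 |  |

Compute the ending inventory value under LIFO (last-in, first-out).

Ending inventory = $12,307.85

Sep 18, 472 sold [LIFO — newest first]: 328 @ $21.15 + 144 @ $16.35 = $9,291.60
Ending inventory: 290 @ $14.95 + 309 @ $15.80 + 189 @ $16.35 = $12,307.85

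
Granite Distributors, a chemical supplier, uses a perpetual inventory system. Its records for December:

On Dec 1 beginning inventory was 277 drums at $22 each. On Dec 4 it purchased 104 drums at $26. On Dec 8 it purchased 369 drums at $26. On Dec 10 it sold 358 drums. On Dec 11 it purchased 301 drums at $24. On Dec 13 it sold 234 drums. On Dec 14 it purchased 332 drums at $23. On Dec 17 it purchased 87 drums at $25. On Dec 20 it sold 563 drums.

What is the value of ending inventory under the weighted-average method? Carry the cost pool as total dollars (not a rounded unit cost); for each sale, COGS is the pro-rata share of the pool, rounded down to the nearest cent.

After Dec 1: 277 on hand, pool $6,094.00 (≈ $22.0000 each)
After Dec 4: 381 on hand, pool $8,798.00 (≈ $23.0919 each)
After Dec 8: 750 on hand, pool $18,392.00 (≈ $24.5227 each)
Dec 10, sell 358: 358/750 × $18,392.00 → $8,779.11
After Dec 11: 693 on hand, pool $16,836.89 (≈ $24.2957 each)
Dec 13, sell 234: 234/693 × $16,836.89 → $5,685.18
After Dec 14: 791 on hand, pool $18,787.71 (≈ $23.7518 each)
After Dec 17: 878 on hand, pool $20,962.71 (≈ $23.8755 each)
Dec 20, sell 563: 563/878 × $20,962.71 → $13,441.91
Total COGS = $8,779.11 + $5,685.18 + $13,441.91 = $27,906.20
Ending inventory (cost pool remaining) = $7,520.80

Ending inventory = $7,520.80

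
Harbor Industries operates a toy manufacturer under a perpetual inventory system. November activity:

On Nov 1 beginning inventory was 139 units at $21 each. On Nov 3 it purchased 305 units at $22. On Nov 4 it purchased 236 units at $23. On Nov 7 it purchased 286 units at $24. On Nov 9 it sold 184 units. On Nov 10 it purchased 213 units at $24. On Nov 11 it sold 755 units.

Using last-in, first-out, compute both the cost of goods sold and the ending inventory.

COGS = $21,892; ending inventory = $5,141

Nov 9, 184 sold [LIFO — newest first]: 184 @ $24 = $4,416
Nov 11, 755 sold [LIFO — newest first]: 213 @ $24 + 102 @ $24 + 236 @ $23 + 204 @ $22 = $17,476
Total COGS = $4,416 + $17,476 = $21,892
Ending inventory: 139 @ $21 + 101 @ $22 = $5,141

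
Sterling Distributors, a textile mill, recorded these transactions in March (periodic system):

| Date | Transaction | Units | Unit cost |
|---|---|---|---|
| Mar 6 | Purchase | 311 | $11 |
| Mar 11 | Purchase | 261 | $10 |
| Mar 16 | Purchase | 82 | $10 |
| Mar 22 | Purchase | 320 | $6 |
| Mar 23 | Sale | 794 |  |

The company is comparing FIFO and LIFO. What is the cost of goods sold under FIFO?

FIFO COGS: 311 @ $11 + 261 @ $10 + 82 @ $10 + 140 @ $6 = $7,691
LIFO COGS: 320 @ $6 + 82 @ $10 + 261 @ $10 + 131 @ $11 = $6,791

COGS = $7,691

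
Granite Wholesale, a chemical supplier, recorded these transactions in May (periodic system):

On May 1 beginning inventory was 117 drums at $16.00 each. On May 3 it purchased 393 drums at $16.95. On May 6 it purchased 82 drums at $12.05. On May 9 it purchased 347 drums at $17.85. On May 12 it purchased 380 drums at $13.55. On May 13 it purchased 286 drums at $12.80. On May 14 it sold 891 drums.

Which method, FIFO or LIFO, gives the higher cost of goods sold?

FIFO

FIFO COGS: 117 @ $16.00 + 393 @ $16.95 + 82 @ $12.05 + 299 @ $17.85 = $14,858.60
LIFO COGS: 286 @ $12.80 + 380 @ $13.55 + 225 @ $17.85 = $12,826.05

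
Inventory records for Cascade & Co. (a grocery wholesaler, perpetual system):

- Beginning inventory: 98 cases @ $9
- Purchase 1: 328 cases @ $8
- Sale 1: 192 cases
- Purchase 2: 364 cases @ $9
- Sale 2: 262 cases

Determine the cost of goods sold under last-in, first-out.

Sale 1 (192) [LIFO — newest first]: 192 @ $8 = $1,536
Sale 2 (262) [LIFO — newest first]: 262 @ $9 = $2,358
Total COGS = $1,536 + $2,358 = $3,894
Ending inventory: 98 @ $9 + 136 @ $8 + 102 @ $9 = $2,888
Check: goods available $6,782 = COGS $3,894 + ending $2,888

COGS = $3,894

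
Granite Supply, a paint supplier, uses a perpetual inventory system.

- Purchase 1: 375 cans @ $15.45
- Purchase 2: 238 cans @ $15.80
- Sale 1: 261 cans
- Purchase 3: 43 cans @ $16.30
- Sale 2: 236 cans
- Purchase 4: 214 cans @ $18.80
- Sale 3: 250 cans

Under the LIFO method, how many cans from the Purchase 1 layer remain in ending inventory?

Sale 1 (261) [LIFO — newest first]: 238 @ $15.80 + 23 @ $15.45 = $4,115.75
Sale 2 (236) [LIFO — newest first]: 43 @ $16.30 + 193 @ $15.45 = $3,682.75
Sale 3 (250) [LIFO — newest first]: 214 @ $18.80 + 36 @ $15.45 = $4,579.40
Total COGS = $4,115.75 + $3,682.75 + $4,579.40 = $12,377.90
Ending inventory: 123 @ $15.45 = $1,900.35

123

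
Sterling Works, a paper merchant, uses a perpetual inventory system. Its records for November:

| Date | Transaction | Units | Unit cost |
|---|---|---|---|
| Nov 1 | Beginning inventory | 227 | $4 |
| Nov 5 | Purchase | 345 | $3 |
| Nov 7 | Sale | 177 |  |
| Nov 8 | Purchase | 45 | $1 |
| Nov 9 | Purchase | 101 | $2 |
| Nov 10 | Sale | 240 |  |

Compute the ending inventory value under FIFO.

Ending inventory = $712

Nov 7, 177 sold [FIFO — oldest first]: 177 @ $4 = $708
Nov 10, 240 sold [FIFO — oldest first]: 50 @ $4 + 190 @ $3 = $770
Total COGS = $708 + $770 = $1,478
Ending inventory: 155 @ $3 + 45 @ $1 + 101 @ $2 = $712
Check: goods available $2,190 = COGS $1,478 + ending $712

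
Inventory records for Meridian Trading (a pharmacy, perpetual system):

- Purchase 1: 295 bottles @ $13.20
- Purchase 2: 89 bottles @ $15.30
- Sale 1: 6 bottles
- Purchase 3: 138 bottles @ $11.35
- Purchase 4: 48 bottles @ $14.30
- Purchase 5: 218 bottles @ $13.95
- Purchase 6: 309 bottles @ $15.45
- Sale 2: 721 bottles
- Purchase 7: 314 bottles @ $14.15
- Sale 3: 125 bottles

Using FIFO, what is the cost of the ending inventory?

Ending inventory = $8,228.35

Sale 1 (6) [FIFO — oldest first]: 6 @ $13.20 = $79.20
Sale 2 (721) [FIFO — oldest first]: 289 @ $13.20 + 89 @ $15.30 + 138 @ $11.35 + 48 @ $14.30 + 157 @ $13.95 = $9,619.35
Sale 3 (125) [FIFO — oldest first]: 61 @ $13.95 + 64 @ $15.45 = $1,839.75
Total COGS = $79.20 + $9,619.35 + $1,839.75 = $11,538.30
Ending inventory: 245 @ $15.45 + 314 @ $14.15 = $8,228.35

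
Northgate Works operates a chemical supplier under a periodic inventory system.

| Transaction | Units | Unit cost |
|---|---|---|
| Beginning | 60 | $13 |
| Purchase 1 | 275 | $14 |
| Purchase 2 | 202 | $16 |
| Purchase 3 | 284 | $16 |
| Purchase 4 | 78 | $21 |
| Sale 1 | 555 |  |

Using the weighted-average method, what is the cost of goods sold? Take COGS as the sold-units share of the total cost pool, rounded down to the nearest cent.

Sale 1, sell 555: 555/899 × $14,044.00 → $8,670.10
Ending inventory (cost pool remaining) = $5,373.90

COGS = $8,670.10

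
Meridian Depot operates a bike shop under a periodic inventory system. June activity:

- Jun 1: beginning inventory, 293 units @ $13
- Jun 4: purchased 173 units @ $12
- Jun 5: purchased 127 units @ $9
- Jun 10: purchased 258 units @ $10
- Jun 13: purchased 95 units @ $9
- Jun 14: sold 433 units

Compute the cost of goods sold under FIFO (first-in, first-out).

COGS = $5,489

Jun 14, 433 sold [FIFO — oldest first]: 293 @ $13 + 140 @ $12 = $5,489
Ending inventory: 33 @ $12 + 127 @ $9 + 258 @ $10 + 95 @ $9 = $4,974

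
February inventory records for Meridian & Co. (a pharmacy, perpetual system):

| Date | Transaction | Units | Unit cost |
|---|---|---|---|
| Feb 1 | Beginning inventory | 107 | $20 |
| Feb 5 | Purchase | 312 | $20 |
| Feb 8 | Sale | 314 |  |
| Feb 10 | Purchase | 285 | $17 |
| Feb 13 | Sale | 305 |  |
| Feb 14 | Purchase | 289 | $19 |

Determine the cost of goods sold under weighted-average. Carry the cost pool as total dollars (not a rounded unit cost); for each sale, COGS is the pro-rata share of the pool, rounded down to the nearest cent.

COGS = $11,711.34

After Feb 1: 107 on hand, pool $2,140.00 (≈ $20.0000 each)
After Feb 5: 419 on hand, pool $8,380.00 (≈ $20.0000 each)
Feb 8, sell 314: 314/419 × $8,380.00 → $6,280.00
After Feb 10: 390 on hand, pool $6,945.00 (≈ $17.8077 each)
Feb 13, sell 305: 305/390 × $6,945.00 → $5,431.34
After Feb 14: 374 on hand, pool $7,004.66 (≈ $18.7290 each)
Total COGS = $6,280.00 + $5,431.34 = $11,711.34
Ending inventory (cost pool remaining) = $7,004.66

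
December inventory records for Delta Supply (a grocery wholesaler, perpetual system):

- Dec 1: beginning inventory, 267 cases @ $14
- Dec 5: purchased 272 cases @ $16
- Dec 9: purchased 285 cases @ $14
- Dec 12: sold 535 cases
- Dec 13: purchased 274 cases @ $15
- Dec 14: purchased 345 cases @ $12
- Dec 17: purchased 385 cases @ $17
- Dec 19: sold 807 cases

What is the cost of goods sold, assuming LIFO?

Dec 12, 535 sold [LIFO — newest first]: 285 @ $14 + 250 @ $16 = $7,990
Dec 19, 807 sold [LIFO — newest first]: 385 @ $17 + 345 @ $12 + 77 @ $15 = $11,840
Total COGS = $7,990 + $11,840 = $19,830
Ending inventory: 267 @ $14 + 22 @ $16 + 197 @ $15 = $7,045

COGS = $19,830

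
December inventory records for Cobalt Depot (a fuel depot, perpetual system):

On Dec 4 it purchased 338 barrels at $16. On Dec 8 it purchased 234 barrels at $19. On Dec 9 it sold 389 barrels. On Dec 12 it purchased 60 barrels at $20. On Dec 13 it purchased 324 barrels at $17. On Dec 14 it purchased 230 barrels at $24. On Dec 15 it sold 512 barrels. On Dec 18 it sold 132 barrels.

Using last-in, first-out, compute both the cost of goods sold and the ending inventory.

Dec 9, 389 sold [LIFO — newest first]: 234 @ $19 + 155 @ $16 = $6,926
Dec 15, 512 sold [LIFO — newest first]: 230 @ $24 + 282 @ $17 = $10,314
Dec 18, 132 sold [LIFO — newest first]: 42 @ $17 + 60 @ $20 + 30 @ $16 = $2,394
Total COGS = $6,926 + $10,314 + $2,394 = $19,634
Ending inventory: 153 @ $16 = $2,448

COGS = $19,634; ending inventory = $2,448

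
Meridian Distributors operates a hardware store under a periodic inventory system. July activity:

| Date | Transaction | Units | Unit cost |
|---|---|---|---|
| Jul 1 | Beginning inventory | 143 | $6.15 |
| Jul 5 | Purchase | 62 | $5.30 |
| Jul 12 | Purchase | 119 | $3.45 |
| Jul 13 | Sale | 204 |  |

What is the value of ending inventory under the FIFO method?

Jul 13, 204 sold [FIFO — oldest first]: 143 @ $6.15 + 61 @ $5.30 = $1,202.75
Ending inventory: 1 @ $5.30 + 119 @ $3.45 = $415.85
Check: goods available $1,618.60 = COGS $1,202.75 + ending $415.85

Ending inventory = $415.85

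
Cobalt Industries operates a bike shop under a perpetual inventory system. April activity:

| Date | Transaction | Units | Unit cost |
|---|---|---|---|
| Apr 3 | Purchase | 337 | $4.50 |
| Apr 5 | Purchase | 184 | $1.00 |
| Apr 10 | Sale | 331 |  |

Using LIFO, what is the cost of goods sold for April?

COGS = $845.50

Apr 10, 331 sold [LIFO — newest first]: 184 @ $1.00 + 147 @ $4.50 = $845.50
Ending inventory: 190 @ $4.50 = $855.00
Check: goods available $1,700.50 = COGS $845.50 + ending $855.00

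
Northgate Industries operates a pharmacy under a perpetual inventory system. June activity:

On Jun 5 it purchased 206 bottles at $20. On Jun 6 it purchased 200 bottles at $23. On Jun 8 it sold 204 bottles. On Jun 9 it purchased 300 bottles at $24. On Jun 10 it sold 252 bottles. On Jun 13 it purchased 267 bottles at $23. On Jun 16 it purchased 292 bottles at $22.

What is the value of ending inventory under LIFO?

Ending inventory = $17,757

Jun 8, 204 sold [LIFO — newest first]: 200 @ $23 + 4 @ $20 = $4,680
Jun 10, 252 sold [LIFO — newest first]: 252 @ $24 = $6,048
Total COGS = $4,680 + $6,048 = $10,728
Ending inventory: 202 @ $20 + 48 @ $24 + 267 @ $23 + 292 @ $22 = $17,757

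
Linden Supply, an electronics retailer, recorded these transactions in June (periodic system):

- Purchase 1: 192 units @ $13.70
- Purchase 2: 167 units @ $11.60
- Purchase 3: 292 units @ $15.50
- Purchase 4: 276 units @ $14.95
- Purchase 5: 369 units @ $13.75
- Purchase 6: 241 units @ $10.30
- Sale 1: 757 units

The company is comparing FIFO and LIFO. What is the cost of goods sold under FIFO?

COGS = $10,678.30

FIFO COGS: 192 @ $13.70 + 167 @ $11.60 + 292 @ $15.50 + 106 @ $14.95 = $10,678.30
LIFO COGS: 241 @ $10.30 + 369 @ $13.75 + 147 @ $14.95 = $9,753.70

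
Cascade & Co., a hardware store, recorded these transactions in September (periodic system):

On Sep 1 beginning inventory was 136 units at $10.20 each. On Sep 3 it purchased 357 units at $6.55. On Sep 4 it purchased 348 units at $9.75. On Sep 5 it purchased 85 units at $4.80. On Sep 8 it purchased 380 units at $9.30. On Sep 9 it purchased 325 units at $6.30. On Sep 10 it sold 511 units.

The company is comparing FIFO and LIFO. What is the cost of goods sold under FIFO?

FIFO COGS: 136 @ $10.20 + 357 @ $6.55 + 18 @ $9.75 = $3,901.05
LIFO COGS: 325 @ $6.30 + 186 @ $9.30 = $3,777.30

COGS = $3,901.05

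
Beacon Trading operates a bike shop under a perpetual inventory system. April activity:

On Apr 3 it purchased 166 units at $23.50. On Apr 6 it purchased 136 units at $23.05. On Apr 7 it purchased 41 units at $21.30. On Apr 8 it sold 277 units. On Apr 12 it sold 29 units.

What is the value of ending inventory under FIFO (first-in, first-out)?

Ending inventory = $788.10

Apr 8, 277 sold [FIFO — oldest first]: 166 @ $23.50 + 111 @ $23.05 = $6,459.55
Apr 12, 29 sold [FIFO — oldest first]: 25 @ $23.05 + 4 @ $21.30 = $661.45
Total COGS = $6,459.55 + $661.45 = $7,121.00
Ending inventory: 37 @ $21.30 = $788.10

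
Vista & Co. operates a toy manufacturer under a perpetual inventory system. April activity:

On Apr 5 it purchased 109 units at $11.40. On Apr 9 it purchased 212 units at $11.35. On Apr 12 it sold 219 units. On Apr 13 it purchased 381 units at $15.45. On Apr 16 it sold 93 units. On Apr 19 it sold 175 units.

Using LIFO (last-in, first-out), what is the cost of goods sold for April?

Apr 12, 219 sold [LIFO — newest first]: 212 @ $11.35 + 7 @ $11.40 = $2,486.00
Apr 16, 93 sold [LIFO — newest first]: 93 @ $15.45 = $1,436.85
Apr 19, 175 sold [LIFO — newest first]: 175 @ $15.45 = $2,703.75
Total COGS = $2,486.00 + $1,436.85 + $2,703.75 = $6,626.60
Ending inventory: 102 @ $11.40 + 113 @ $15.45 = $2,908.65

COGS = $6,626.60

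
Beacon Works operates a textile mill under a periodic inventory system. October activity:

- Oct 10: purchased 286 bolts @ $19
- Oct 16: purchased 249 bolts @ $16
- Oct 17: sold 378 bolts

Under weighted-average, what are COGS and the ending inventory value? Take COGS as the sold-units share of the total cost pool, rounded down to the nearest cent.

COGS = $6,654.21; ending inventory = $2,763.79

Oct 17, sell 378: 378/535 × $9,418.00 → $6,654.21
Ending inventory (cost pool remaining) = $2,763.79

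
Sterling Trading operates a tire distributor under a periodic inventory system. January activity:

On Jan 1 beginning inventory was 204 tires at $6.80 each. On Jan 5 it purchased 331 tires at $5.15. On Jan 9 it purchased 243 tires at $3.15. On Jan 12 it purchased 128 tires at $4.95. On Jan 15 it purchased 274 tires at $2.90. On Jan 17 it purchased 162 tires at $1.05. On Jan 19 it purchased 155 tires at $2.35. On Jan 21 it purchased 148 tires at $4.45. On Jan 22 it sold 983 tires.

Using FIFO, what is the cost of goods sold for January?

COGS = $4,714.20

Jan 22, 983 sold [FIFO — oldest first]: 204 @ $6.80 + 331 @ $5.15 + 243 @ $3.15 + 128 @ $4.95 + 77 @ $2.90 = $4,714.20
Ending inventory: 197 @ $2.90 + 162 @ $1.05 + 155 @ $2.35 + 148 @ $4.45 = $1,764.25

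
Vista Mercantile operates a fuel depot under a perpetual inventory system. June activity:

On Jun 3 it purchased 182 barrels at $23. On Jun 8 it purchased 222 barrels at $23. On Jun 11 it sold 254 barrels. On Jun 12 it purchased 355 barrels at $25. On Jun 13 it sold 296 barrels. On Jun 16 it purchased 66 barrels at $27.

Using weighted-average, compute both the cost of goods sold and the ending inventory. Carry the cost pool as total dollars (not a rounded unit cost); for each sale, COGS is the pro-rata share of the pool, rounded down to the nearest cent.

After Jun 3: 182 on hand, pool $4,186.00 (≈ $23.0000 each)
After Jun 8: 404 on hand, pool $9,292.00 (≈ $23.0000 each)
Jun 11, sell 254: 254/404 × $9,292.00 → $5,842.00
After Jun 12: 505 on hand, pool $12,325.00 (≈ $24.4059 each)
Jun 13, sell 296: 296/505 × $12,325.00 → $7,224.15
After Jun 16: 275 on hand, pool $6,882.85 (≈ $25.0285 each)
Total COGS = $5,842.00 + $7,224.15 = $13,066.15
Ending inventory (cost pool remaining) = $6,882.85
Check: goods available $19,949.00 = COGS $13,066.15 + ending $6,882.85

COGS = $13,066.15; ending inventory = $6,882.85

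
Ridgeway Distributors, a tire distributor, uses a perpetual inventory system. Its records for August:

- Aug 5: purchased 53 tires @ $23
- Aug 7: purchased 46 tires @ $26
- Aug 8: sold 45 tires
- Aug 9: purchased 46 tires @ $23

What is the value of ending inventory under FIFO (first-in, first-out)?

Aug 8, 45 sold [FIFO — oldest first]: 45 @ $23 = $1,035
Ending inventory: 8 @ $23 + 46 @ $26 + 46 @ $23 = $2,438

Ending inventory = $2,438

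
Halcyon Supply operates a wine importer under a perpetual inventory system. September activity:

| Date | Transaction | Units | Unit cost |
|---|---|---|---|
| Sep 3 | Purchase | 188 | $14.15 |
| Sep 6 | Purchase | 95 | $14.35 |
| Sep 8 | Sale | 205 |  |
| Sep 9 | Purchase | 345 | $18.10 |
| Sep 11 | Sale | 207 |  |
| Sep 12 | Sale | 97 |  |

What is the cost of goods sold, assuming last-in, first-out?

Sep 8, 205 sold [LIFO — newest first]: 95 @ $14.35 + 110 @ $14.15 = $2,919.75
Sep 11, 207 sold [LIFO — newest first]: 207 @ $18.10 = $3,746.70
Sep 12, 97 sold [LIFO — newest first]: 97 @ $18.10 = $1,755.70
Total COGS = $2,919.75 + $3,746.70 + $1,755.70 = $8,422.15
Ending inventory: 78 @ $14.15 + 41 @ $18.10 = $1,845.80

COGS = $8,422.15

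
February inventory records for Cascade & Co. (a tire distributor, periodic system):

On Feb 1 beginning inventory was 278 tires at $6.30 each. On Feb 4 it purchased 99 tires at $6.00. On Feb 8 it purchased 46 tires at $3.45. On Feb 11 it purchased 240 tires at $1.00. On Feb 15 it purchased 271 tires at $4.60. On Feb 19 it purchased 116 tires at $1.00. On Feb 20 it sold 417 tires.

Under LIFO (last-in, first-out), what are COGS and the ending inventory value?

COGS = $1,392.60; ending inventory = $2,714.10

Feb 20, 417 sold [LIFO — newest first]: 116 @ $1.00 + 271 @ $4.60 + 30 @ $1.00 = $1,392.60
Ending inventory: 278 @ $6.30 + 99 @ $6.00 + 46 @ $3.45 + 210 @ $1.00 = $2,714.10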